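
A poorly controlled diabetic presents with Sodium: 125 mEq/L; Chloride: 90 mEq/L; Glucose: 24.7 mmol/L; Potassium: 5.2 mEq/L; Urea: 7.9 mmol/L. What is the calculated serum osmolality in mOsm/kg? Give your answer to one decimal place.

Calculated osmolality = 2·Na + glucose + urea
= 2·125 + 24.7 + 7.9
= 250 + 24.70 + 7.90
= 282.6 mOsm/kg

282.6 mOsm/kg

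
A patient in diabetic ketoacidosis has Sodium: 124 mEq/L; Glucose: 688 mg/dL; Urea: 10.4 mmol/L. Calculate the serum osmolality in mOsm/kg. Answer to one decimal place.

Calculated osmolality = 2·Na + glucose/18 + urea
= 2·124 + 688/18 + 10.4
= 248 + 38.22 + 10.40
= 296.62 mOsm/kg

296.6 mOsm/kg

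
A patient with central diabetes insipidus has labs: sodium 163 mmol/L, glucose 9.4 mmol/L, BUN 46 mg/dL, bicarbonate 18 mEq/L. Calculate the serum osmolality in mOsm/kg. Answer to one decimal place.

351.8 mOsm/kg

Calculated osmolality = 2·Na + glucose + BUN/2.8
= 2·163 + 9.4 + 46/2.8
= 326 + 9.40 + 16.43
= 351.83 mOsm/kg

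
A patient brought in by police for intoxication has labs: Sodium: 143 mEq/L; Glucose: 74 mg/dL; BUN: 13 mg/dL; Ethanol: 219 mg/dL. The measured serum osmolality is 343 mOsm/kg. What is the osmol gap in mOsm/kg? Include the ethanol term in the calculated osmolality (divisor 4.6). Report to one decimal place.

0.6 mOsm/kg

Calculated osmolality = 2·Na + glucose/18 + BUN/2.8 + ethanol/4.6
= 2·143 + 74/18 + 13/2.8 + 219/4.6
= 286 + 4.11 + 4.64 + 47.61
= 342.36 mOsm/kg ≈ 342.4 mOsm/kg
Osmolar gap = measured − calculated = 343 − 342.4 = 0.6 mOsm/kg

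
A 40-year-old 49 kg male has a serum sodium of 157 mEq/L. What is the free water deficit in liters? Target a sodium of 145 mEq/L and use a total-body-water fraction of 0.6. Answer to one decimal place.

TBW = 0.6 · 49 = 29.4 L
Free water deficit = TBW · (Na/145 − 1)
= 29.4 · (157/145 − 1)
= 29.4 · 0.0828
= 2.43 L

2.4 L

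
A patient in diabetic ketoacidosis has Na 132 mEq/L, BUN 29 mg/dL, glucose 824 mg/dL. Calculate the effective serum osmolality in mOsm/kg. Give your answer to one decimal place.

Effective osmolality excludes urea (freely permeant across cell membranes):
2·Na + glucose/18
= 2·132 + 824/18
= 264 + 45.78
= 309.78 mOsm/kg

309.8 mOsm/kg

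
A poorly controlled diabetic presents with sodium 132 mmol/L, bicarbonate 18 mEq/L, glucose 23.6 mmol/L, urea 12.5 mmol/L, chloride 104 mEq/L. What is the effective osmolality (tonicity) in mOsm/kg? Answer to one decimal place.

287.6 mOsm/kg

Effective osmolality excludes urea (freely permeant across cell membranes):
2·Na + glucose
= 2·132 + 23.6
= 264 + 23.6
= 287.6 mOsm/kg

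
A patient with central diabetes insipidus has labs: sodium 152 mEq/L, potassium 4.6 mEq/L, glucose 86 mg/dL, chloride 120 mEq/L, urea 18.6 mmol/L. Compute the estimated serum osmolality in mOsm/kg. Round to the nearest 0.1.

327.4 mOsm/kg

Calculated osmolality = 2·Na + glucose/18 + urea
= 2·152 + 86/18 + 18.6
= 304 + 4.78 + 18.60
= 327.38 mOsm/kg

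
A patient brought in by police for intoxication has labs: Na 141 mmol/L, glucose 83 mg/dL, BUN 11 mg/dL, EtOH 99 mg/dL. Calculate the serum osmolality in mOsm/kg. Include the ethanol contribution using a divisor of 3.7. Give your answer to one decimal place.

Calculated osmolality = 2·Na + glucose/18 + BUN/2.8 + ethanol/3.7
= 2·141 + 83/18 + 11/2.8 + 99/3.7
= 282 + 4.61 + 3.93 + 26.76
= 317.3 mOsm/kg

317.3 mOsm/kg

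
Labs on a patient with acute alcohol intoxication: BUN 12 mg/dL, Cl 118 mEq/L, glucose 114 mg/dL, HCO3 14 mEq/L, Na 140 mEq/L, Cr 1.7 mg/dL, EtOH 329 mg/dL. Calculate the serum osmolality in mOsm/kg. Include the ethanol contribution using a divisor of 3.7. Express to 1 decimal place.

Calculated osmolality = 2·Na + glucose/18 + BUN/2.8 + ethanol/3.7
= 2·140 + 114/18 + 12/2.8 + 329/3.7
= 280 + 6.33 + 4.29 + 88.92
= 379.54 mOsm/kg

379.5 mOsm/kg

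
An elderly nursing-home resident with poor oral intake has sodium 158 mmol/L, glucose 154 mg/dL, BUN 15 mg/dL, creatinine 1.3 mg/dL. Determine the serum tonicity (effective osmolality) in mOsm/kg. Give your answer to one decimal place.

324.6 mOsm/kg

Effective osmolality excludes urea (freely permeant across cell membranes):
2·Na + glucose/18
= 2·158 + 154/18
= 316 + 8.56
= 324.56 mOsm/kg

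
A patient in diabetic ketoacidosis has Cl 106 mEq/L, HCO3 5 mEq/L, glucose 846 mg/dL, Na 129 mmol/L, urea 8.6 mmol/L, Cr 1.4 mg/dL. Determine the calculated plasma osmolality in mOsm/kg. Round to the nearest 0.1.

313.6 mOsm/kg

Calculated osmolality = 2·Na + glucose/18 + urea
= 2·129 + 846/18 + 8.6
= 258 + 47 + 8.60
= 313.6 mOsm/kg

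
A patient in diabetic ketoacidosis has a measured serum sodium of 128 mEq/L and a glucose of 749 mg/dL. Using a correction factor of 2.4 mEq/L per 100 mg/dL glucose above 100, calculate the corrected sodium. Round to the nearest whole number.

Corrected Na = measured Na + 2.4 · (glucose − 100)/100
= 128 + 2.4 · (749 − 100)/100
= 128 + 15.6
= 143.6 mEq/L

144 mEq/L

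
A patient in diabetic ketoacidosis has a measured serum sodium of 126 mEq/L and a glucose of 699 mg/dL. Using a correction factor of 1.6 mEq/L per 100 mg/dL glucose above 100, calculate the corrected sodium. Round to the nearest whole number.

136 mEq/L

Corrected Na = measured Na + 1.6 · (glucose − 100)/100
= 126 + 1.6 · (699 − 100)/100
= 126 + 9.6
= 135.6 mEq/L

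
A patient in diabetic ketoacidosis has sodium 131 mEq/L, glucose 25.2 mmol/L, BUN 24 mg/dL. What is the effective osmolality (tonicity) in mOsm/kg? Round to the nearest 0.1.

Effective osmolality excludes urea (freely permeant across cell membranes):
2·Na + glucose
= 2·131 + 25.2
= 262 + 25.2
= 287.2 mOsm/kg

287.2 mOsm/kg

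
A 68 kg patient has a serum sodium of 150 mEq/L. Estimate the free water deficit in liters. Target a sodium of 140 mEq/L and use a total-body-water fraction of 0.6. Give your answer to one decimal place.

TBW = 0.6 · 68 = 40.8 L
Free water deficit = TBW · (Na/140 − 1)
= 40.8 · (150/140 − 1)
= 40.8 · 0.0714
= 2.91 L

2.9 L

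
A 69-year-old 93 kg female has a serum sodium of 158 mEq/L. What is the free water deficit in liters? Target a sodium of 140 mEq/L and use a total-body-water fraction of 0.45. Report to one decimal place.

5.4 L

TBW = 0.45 · 93 = 41.85 L
Free water deficit = TBW · (Na/140 − 1)
= 41.85 · (158/140 − 1)
= 41.85 · 0.1286
= 5.38 L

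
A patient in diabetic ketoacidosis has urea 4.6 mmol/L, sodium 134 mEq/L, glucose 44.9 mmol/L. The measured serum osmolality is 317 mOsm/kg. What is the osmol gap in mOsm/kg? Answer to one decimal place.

-0.5 mOsm/kg

Calculated osmolality = 2·Na + glucose + urea
= 2·134 + 44.9 + 4.6
= 268 + 44.90 + 4.60
= 317.5 mOsm/kg ≈ 317.5 mOsm/kg
Osmolar gap = measured − calculated = 317 − 317.5 = -0.5 mOsm/kg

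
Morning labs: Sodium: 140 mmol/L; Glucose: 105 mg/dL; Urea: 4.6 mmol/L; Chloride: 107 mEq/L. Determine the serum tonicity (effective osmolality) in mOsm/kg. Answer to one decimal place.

285.8 mOsm/kg

Effective osmolality excludes urea (freely permeant across cell membranes):
2·Na + glucose/18
= 2·140 + 105/18
= 280 + 5.83
= 285.83 mOsm/kg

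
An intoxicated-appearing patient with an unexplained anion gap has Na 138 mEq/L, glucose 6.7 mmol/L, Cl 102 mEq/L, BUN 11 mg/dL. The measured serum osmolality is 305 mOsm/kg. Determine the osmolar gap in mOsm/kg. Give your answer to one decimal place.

Calculated osmolality = 2·Na + glucose + BUN/2.8
= 2·138 + 6.7 + 11/2.8
= 276 + 6.70 + 3.93
= 286.63 mOsm/kg ≈ 286.6 mOsm/kg
Osmolar gap = measured − calculated = 305 − 286.6 = 18.4 mOsm/kg

18.4 mOsm/kg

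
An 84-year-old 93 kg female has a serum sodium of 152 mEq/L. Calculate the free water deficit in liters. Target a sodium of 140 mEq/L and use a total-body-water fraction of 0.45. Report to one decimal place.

TBW = 0.45 · 93 = 41.85 L
Free water deficit = TBW · (Na/140 − 1)
= 41.85 · (152/140 − 1)
= 41.85 · 0.0857
= 3.59 L

3.6 L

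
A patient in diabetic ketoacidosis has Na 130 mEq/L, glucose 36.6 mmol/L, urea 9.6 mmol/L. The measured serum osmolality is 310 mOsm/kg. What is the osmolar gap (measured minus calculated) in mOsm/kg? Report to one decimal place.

3.8 mOsm/kg

Calculated osmolality = 2·Na + glucose + urea
= 2·130 + 36.6 + 9.6
= 260 + 36.60 + 9.60
= 306.2 mOsm/kg ≈ 306.2 mOsm/kg
Osmolar gap = measured − calculated = 310 − 306.2 = 3.8 mOsm/kg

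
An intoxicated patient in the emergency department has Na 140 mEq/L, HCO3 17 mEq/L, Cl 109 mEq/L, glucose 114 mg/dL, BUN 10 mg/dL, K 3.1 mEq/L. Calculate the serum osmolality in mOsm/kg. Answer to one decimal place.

Calculated osmolality = 2·Na + glucose/18 + BUN/2.8
= 2·140 + 114/18 + 10/2.8
= 280 + 6.33 + 3.57
= 289.9 mOsm/kg

289.9 mOsm/kg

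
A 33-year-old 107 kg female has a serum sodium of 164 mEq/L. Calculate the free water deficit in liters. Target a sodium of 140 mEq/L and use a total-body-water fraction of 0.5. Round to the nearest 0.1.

9.2 L

TBW = 0.5 · 107 = 53.5 L
Free water deficit = TBW · (Na/140 − 1)
= 53.5 · (164/140 − 1)
= 53.5 · 0.1714
= 9.17 L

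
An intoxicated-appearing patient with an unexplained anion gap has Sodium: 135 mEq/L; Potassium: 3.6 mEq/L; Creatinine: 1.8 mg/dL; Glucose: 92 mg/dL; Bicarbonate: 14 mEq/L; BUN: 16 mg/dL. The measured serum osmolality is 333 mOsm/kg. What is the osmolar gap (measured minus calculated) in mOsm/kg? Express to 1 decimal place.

Calculated osmolality = 2·Na + glucose/18 + BUN/2.8
= 2·135 + 92/18 + 16/2.8
= 270 + 5.11 + 5.71
= 280.82 mOsm/kg ≈ 280.8 mOsm/kg
Osmolar gap = measured − calculated = 333 − 280.8 = 52.2 mOsm/kg

52.2 mOsm/kg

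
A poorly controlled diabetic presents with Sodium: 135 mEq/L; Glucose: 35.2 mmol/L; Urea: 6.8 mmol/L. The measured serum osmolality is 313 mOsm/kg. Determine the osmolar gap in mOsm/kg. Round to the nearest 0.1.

Calculated osmolality = 2·Na + glucose + urea
= 2·135 + 35.2 + 6.8
= 270 + 35.20 + 6.80
= 312 mOsm/kg ≈ 312.0 mOsm/kg
Osmolar gap = measured − calculated = 313 − 312.0 = 1.0 mOsm/kg

1.0 mOsm/kg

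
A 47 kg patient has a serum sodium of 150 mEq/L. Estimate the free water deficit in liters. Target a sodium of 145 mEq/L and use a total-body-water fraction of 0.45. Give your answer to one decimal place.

TBW = 0.45 · 47 = 21.15 L
Free water deficit = TBW · (Na/145 − 1)
= 21.15 · (150/145 − 1)
= 21.15 · 0.0345
= 0.73 L

0.7 L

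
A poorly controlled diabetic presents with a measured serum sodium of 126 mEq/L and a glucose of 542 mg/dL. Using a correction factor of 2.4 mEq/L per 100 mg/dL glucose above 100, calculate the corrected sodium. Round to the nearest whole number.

Corrected Na = measured Na + 2.4 · (glucose − 100)/100
= 126 + 2.4 · (542 − 100)/100
= 126 + 10.6
= 136.6 mEq/L

137 mEq/L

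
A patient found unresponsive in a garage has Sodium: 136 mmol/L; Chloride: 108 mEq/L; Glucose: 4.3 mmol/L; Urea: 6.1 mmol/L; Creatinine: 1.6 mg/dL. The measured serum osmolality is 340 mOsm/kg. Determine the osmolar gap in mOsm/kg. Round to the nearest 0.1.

Calculated osmolality = 2·Na + glucose + urea
= 2·136 + 4.3 + 6.1
= 272 + 4.30 + 6.10
= 282.4 mOsm/kg ≈ 282.4 mOsm/kg
Osmolar gap = measured − calculated = 340 − 282.4 = 57.6 mOsm/kg

57.6 mOsm/kg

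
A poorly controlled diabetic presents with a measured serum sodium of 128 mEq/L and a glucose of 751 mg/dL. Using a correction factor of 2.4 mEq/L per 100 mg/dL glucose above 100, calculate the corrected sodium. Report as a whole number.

144 mEq/L

Corrected Na = measured Na + 2.4 · (glucose − 100)/100
= 128 + 2.4 · (751 − 100)/100
= 128 + 15.6
= 143.6 mEq/L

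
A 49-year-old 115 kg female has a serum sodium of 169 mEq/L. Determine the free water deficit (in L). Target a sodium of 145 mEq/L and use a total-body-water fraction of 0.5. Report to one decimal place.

9.5 L

TBW = 0.5 · 115 = 57.5 L
Free water deficit = TBW · (Na/145 − 1)
= 57.5 · (169/145 − 1)
= 57.5 · 0.1655
= 9.52 L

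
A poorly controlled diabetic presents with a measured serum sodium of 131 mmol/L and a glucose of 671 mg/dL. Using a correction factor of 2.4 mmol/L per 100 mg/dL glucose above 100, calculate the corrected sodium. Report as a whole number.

Corrected Na = measured Na + 2.4 · (glucose − 100)/100
= 131 + 2.4 · (671 − 100)/100
= 131 + 13.7
= 144.7 mmol/L

145 mmol/L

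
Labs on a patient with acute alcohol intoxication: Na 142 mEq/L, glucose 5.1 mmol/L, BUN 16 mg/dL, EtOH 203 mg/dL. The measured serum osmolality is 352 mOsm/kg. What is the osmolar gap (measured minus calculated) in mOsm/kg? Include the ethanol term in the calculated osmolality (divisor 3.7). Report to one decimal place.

Calculated osmolality = 2·Na + glucose + BUN/2.8 + ethanol/3.7
= 2·142 + 5.1 + 16/2.8 + 203/3.7
= 284 + 5.10 + 5.71 + 54.86
= 349.67 mOsm/kg ≈ 349.7 mOsm/kg
Osmolar gap = measured − calculated = 352 − 349.7 = 2.3 mOsm/kg

2.3 mOsm/kg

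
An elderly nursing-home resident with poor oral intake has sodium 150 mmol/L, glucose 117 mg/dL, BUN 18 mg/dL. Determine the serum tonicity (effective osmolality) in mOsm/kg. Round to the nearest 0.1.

Effective osmolality excludes urea (freely permeant across cell membranes):
2·Na + glucose/18
= 2·150 + 117/18
= 300 + 6.5
= 306.5 mOsm/kg

306.5 mOsm/kg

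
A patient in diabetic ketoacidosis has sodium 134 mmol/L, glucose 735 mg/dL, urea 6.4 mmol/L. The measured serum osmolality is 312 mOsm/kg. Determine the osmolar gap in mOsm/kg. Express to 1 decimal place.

-3.2 mOsm/kg

Calculated osmolality = 2·Na + glucose/18 + urea
= 2·134 + 735/18 + 6.4
= 268 + 40.83 + 6.40
= 315.23 mOsm/kg ≈ 315.2 mOsm/kg
Osmolar gap = measured − calculated = 312 − 315.2 = -3.2 mOsm/kg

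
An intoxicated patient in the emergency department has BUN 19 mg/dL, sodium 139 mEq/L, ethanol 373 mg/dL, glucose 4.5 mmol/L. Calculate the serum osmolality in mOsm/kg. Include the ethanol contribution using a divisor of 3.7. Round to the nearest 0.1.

Calculated osmolality = 2·Na + glucose + BUN/2.8 + ethanol/3.7
= 2·139 + 4.5 + 19/2.8 + 373/3.7
= 278 + 4.50 + 6.79 + 100.81
= 390.1 mOsm/kg

390.1 mOsm/kg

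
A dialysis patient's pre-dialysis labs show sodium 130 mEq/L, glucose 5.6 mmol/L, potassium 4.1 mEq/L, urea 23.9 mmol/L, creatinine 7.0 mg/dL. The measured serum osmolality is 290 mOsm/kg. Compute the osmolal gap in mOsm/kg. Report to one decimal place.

Calculated osmolality = 2·Na + glucose + urea
= 2·130 + 5.6 + 23.9
= 260 + 5.60 + 23.90
= 289.5 mOsm/kg ≈ 289.5 mOsm/kg
Osmolar gap = measured − calculated = 290 − 289.5 = 0.5 mOsm/kg

0.5 mOsm/kg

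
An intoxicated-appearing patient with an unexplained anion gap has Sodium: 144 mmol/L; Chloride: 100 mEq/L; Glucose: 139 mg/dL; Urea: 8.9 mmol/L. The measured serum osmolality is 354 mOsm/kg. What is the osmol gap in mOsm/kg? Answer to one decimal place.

49.4 mOsm/kg

Calculated osmolality = 2·Na + glucose/18 + urea
= 2·144 + 139/18 + 8.9
= 288 + 7.72 + 8.90
= 304.62 mOsm/kg ≈ 304.6 mOsm/kg
Osmolar gap = measured − calculated = 354 − 304.6 = 49.4 mOsm/kg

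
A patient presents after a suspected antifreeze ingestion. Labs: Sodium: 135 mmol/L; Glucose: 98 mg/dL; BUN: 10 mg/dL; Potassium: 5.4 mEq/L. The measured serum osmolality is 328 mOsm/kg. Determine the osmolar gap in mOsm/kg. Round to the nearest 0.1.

49.0 mOsm/kg

Calculated osmolality = 2·Na + glucose/18 + BUN/2.8
= 2·135 + 98/18 + 10/2.8
= 270 + 5.44 + 3.57
= 279.01 mOsm/kg ≈ 279.0 mOsm/kg
Osmolar gap = measured − calculated = 328 − 279.0 = 49.0 mOsm/kg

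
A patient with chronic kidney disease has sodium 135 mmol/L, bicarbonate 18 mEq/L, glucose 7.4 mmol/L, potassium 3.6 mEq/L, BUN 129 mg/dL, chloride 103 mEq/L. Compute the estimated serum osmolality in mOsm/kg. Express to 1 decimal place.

323.5 mOsm/kg

Calculated osmolality = 2·Na + glucose + BUN/2.8
= 2·135 + 7.4 + 129/2.8
= 270 + 7.40 + 46.07
= 323.47 mOsm/kg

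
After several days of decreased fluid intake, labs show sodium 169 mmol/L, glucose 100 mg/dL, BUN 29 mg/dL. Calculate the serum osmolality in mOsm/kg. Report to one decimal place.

353.9 mOsm/kg

Calculated osmolality = 2·Na + glucose/18 + BUN/2.8
= 2·169 + 100/18 + 29/2.8
= 338 + 5.56 + 10.36
= 353.92 mOsm/kg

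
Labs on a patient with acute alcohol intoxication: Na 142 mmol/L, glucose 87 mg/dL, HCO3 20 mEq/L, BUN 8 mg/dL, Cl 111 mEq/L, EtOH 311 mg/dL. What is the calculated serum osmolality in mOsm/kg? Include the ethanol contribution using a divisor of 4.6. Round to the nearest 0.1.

359.3 mOsm/kg

Calculated osmolality = 2·Na + glucose/18 + BUN/2.8 + ethanol/4.6
= 2·142 + 87/18 + 8/2.8 + 311/4.6
= 284 + 4.83 + 2.86 + 67.61
= 359.3 mOsm/kg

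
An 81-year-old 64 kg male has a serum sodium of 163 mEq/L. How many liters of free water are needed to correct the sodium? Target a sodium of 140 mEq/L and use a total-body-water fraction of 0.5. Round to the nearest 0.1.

5.3 L

TBW = 0.5 · 64 = 32 L
Free water deficit = TBW · (Na/140 − 1)
= 32 · (163/140 − 1)
= 32 · 0.1643
= 5.26 L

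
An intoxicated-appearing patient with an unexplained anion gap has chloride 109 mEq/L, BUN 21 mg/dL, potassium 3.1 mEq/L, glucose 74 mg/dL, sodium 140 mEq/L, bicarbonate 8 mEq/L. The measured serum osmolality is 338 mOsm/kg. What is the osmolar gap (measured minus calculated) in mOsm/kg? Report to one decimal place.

46.4 mOsm/kg

Calculated osmolality = 2·Na + glucose/18 + BUN/2.8
= 2·140 + 74/18 + 21/2.8
= 280 + 4.11 + 7.50
= 291.61 mOsm/kg ≈ 291.6 mOsm/kg
Osmolar gap = measured − calculated = 338 − 291.6 = 46.4 mOsm/kg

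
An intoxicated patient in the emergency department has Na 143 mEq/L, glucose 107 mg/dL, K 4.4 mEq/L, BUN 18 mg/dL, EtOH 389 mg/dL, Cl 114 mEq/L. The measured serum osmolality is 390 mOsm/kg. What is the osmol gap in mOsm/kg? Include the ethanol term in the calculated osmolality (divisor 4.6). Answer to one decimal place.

Calculated osmolality = 2·Na + glucose/18 + BUN/2.8 + ethanol/4.6
= 2·143 + 107/18 + 18/2.8 + 389/4.6
= 286 + 5.94 + 6.43 + 84.57
= 382.94 mOsm/kg ≈ 382.9 mOsm/kg
Osmolar gap = measured − calculated = 390 − 382.9 = 7.1 mOsm/kg

7.1 mOsm/kg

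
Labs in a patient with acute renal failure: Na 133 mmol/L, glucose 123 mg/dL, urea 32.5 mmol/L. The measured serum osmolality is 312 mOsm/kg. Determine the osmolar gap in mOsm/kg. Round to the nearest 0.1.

Calculated osmolality = 2·Na + glucose/18 + urea
= 2·133 + 123/18 + 32.5
= 266 + 6.83 + 32.50
= 305.33 mOsm/kg ≈ 305.3 mOsm/kg
Osmolar gap = measured − calculated = 312 − 305.3 = 6.7 mOsm/kg

6.7 mOsm/kg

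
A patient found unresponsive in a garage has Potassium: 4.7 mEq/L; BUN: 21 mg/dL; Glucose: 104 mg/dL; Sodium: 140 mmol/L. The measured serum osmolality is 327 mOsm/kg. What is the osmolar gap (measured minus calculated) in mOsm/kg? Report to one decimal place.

33.7 mOsm/kg

Calculated osmolality = 2·Na + glucose/18 + BUN/2.8
= 2·140 + 104/18 + 21/2.8
= 280 + 5.78 + 7.50
= 293.28 mOsm/kg ≈ 293.3 mOsm/kg
Osmolar gap = measured − calculated = 327 − 293.3 = 33.7 mOsm/kg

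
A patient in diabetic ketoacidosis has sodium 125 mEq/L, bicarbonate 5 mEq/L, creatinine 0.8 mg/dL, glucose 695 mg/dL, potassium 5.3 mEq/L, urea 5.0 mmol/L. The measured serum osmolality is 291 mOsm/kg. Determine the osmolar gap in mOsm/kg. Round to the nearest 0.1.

Calculated osmolality = 2·Na + glucose/18 + urea
= 2·125 + 695/18 + 5
= 250 + 38.61 + 5
= 293.61 mOsm/kg ≈ 293.6 mOsm/kg
Osmolar gap = measured − calculated = 291 − 293.6 = -2.6 mOsm/kg

-2.6 mOsm/kg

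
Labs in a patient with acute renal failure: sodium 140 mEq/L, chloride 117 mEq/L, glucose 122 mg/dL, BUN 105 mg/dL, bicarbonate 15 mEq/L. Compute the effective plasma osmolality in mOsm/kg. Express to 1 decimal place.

286.8 mOsm/kg

Effective osmolality excludes urea (freely permeant across cell membranes):
2·Na + glucose/18
= 2·140 + 122/18
= 280 + 6.78
= 286.78 mOsm/kg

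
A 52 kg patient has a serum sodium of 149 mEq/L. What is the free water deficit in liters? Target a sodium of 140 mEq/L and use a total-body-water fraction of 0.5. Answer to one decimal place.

TBW = 0.5 · 52 = 26 L
Free water deficit = TBW · (Na/140 − 1)
= 26 · (149/140 − 1)
= 26 · 0.0643
= 1.67 L

1.7 L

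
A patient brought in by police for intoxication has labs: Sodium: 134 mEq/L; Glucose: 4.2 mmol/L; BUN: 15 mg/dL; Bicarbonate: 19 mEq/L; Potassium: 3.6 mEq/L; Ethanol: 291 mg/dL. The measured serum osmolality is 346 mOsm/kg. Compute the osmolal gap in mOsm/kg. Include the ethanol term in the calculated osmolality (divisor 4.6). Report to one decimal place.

Calculated osmolality = 2·Na + glucose + BUN/2.8 + ethanol/4.6
= 2·134 + 4.2 + 15/2.8 + 291/4.6
= 268 + 4.20 + 5.36 + 63.26
= 340.82 mOsm/kg ≈ 340.8 mOsm/kg
Osmolar gap = measured − calculated = 346 − 340.8 = 5.2 mOsm/kg

5.2 mOsm/kg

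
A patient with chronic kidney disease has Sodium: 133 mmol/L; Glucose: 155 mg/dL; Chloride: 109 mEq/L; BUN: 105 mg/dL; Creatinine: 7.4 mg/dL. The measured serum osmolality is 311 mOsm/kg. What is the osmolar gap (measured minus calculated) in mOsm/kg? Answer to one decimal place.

-1.1 mOsm/kg

Calculated osmolality = 2·Na + glucose/18 + BUN/2.8
= 2·133 + 155/18 + 105/2.8
= 266 + 8.61 + 37.50
= 312.11 mOsm/kg ≈ 312.1 mOsm/kg
Osmolar gap = measured − calculated = 311 − 312.1 = -1.1 mOsm/kg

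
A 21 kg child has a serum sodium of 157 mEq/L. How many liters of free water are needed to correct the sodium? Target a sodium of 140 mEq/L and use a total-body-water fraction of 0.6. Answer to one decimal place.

TBW = 0.6 · 21 = 12.6 L
Free water deficit = TBW · (Na/140 − 1)
= 12.6 · (157/140 − 1)
= 12.6 · 0.1214
= 1.53 L

1.5 L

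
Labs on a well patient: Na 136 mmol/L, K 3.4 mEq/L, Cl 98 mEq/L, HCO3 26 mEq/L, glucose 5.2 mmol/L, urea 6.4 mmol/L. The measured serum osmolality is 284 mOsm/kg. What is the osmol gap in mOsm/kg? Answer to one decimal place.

Calculated osmolality = 2·Na + glucose + urea
= 2·136 + 5.2 + 6.4
= 272 + 5.20 + 6.40
= 283.6 mOsm/kg ≈ 283.6 mOsm/kg
Osmolar gap = measured − calculated = 284 − 283.6 = 0.4 mOsm/kg

0.4 mOsm/kg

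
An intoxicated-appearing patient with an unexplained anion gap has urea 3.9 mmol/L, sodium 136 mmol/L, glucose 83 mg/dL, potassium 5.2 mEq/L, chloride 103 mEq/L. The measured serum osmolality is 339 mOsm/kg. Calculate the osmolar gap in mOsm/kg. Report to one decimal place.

58.5 mOsm/kg

Calculated osmolality = 2·Na + glucose/18 + urea
= 2·136 + 83/18 + 3.9
= 272 + 4.61 + 3.90
= 280.51 mOsm/kg ≈ 280.5 mOsm/kg
Osmolar gap = measured − calculated = 339 − 280.5 = 58.5 mOsm/kg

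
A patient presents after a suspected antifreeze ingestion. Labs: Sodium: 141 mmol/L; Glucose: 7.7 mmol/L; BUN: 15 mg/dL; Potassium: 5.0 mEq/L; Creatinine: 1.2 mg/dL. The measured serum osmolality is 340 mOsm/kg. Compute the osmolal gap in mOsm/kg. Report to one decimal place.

44.9 mOsm/kg

Calculated osmolality = 2·Na + glucose + BUN/2.8
= 2·141 + 7.7 + 15/2.8
= 282 + 7.70 + 5.36
= 295.06 mOsm/kg ≈ 295.1 mOsm/kg
Osmolar gap = measured − calculated = 340 − 295.1 = 44.9 mOsm/kg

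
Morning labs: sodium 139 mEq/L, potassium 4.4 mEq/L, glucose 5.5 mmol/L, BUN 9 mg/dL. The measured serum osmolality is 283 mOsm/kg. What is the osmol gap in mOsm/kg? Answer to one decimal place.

-3.7 mOsm/kg

Calculated osmolality = 2·Na + glucose + BUN/2.8
= 2·139 + 5.5 + 9/2.8
= 278 + 5.50 + 3.21
= 286.71 mOsm/kg ≈ 286.7 mOsm/kg
Osmolar gap = measured − calculated = 283 − 286.7 = -3.7 mOsm/kg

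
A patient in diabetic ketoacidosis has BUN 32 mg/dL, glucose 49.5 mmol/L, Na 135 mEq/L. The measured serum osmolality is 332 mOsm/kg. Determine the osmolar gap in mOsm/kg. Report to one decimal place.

Calculated osmolality = 2·Na + glucose + BUN/2.8
= 2·135 + 49.5 + 32/2.8
= 270 + 49.50 + 11.43
= 330.93 mOsm/kg ≈ 330.9 mOsm/kg
Osmolar gap = measured − calculated = 332 − 330.9 = 1.1 mOsm/kg

1.1 mOsm/kg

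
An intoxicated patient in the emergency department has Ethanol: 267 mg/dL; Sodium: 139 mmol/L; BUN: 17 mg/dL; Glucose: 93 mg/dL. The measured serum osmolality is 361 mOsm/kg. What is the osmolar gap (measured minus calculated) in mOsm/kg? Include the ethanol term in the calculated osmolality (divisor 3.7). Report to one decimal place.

-0.4 mOsm/kg

Calculated osmolality = 2·Na + glucose/18 + BUN/2.8 + ethanol/3.7
= 2·139 + 93/18 + 17/2.8 + 267/3.7
= 278 + 5.17 + 6.07 + 72.16
= 361.4 mOsm/kg ≈ 361.4 mOsm/kg
Osmolar gap = measured − calculated = 361 − 361.4 = -0.4 mOsm/kg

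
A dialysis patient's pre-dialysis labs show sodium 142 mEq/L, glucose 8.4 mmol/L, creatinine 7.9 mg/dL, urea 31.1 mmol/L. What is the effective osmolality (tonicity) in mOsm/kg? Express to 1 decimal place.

292.4 mOsm/kg

Effective osmolality excludes urea (freely permeant across cell membranes):
2·Na + glucose
= 2·142 + 8.4
= 284 + 8.4
= 292.4 mOsm/kg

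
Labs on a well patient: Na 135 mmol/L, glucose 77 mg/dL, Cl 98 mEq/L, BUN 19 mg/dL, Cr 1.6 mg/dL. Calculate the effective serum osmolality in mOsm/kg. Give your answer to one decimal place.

Effective osmolality excludes urea (freely permeant across cell membranes):
2·Na + glucose/18
= 2·135 + 77/18
= 270 + 4.28
= 274.28 mOsm/kg

274.3 mOsm/kg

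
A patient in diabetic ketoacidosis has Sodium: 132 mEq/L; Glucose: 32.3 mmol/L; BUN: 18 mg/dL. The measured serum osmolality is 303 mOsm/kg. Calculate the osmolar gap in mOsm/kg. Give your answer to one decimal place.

0.3 mOsm/kg

Calculated osmolality = 2·Na + glucose + BUN/2.8
= 2·132 + 32.3 + 18/2.8
= 264 + 32.30 + 6.43
= 302.73 mOsm/kg ≈ 302.7 mOsm/kg
Osmolar gap = measured − calculated = 303 − 302.7 = 0.3 mOsm/kg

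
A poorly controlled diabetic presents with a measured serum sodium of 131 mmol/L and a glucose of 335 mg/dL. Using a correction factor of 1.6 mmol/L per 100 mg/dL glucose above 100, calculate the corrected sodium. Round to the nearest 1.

135 mmol/L

Corrected Na = measured Na + 1.6 · (glucose − 100)/100
= 131 + 1.6 · (335 − 100)/100
= 131 + 3.8
= 134.8 mmol/L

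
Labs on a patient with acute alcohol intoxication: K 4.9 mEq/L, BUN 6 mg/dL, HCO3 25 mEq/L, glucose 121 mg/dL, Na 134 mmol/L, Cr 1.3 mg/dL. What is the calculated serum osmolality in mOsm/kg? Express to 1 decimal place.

276.9 mOsm/kg

Calculated osmolality = 2·Na + glucose/18 + BUN/2.8
= 2·134 + 121/18 + 6/2.8
= 268 + 6.72 + 2.14
= 276.86 mOsm/kg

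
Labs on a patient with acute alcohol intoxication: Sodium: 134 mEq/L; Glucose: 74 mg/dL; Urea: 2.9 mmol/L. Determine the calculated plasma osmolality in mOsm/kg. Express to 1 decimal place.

Calculated osmolality = 2·Na + glucose/18 + urea
= 2·134 + 74/18 + 2.9
= 268 + 4.11 + 2.90
= 275.01 mOsm/kg

275.0 mOsm/kg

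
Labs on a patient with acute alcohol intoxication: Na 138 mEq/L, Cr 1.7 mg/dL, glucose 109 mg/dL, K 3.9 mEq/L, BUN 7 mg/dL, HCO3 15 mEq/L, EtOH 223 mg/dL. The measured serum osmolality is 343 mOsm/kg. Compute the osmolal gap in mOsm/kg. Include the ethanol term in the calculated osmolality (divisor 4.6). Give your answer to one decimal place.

10.0 mOsm/kg

Calculated osmolality = 2·Na + glucose/18 + BUN/2.8 + ethanol/4.6
= 2·138 + 109/18 + 7/2.8 + 223/4.6
= 276 + 6.06 + 2.50 + 48.48
= 333.04 mOsm/kg ≈ 333.0 mOsm/kg
Osmolar gap = measured − calculated = 343 − 333.0 = 10.0 mOsm/kg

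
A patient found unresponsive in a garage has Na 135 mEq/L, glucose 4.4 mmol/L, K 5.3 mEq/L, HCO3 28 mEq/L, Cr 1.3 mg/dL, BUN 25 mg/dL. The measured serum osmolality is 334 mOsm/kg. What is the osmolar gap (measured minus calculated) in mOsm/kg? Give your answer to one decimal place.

50.7 mOsm/kg

Calculated osmolality = 2·Na + glucose + BUN/2.8
= 2·135 + 4.4 + 25/2.8
= 270 + 4.40 + 8.93
= 283.33 mOsm/kg ≈ 283.3 mOsm/kg
Osmolar gap = measured − calculated = 334 − 283.3 = 50.7 mOsm/kg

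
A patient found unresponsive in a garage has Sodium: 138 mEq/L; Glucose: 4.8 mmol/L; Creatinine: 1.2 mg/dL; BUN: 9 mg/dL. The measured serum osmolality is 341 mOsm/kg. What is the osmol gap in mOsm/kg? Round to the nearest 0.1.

Calculated osmolality = 2·Na + glucose + BUN/2.8
= 2·138 + 4.8 + 9/2.8
= 276 + 4.80 + 3.21
= 284.01 mOsm/kg ≈ 284.0 mOsm/kg
Osmolar gap = measured − calculated = 341 − 284.0 = 57.0 mOsm/kg

57.0 mOsm/kg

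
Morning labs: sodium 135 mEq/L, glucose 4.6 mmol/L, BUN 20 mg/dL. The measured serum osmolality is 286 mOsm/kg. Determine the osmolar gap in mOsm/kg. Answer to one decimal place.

Calculated osmolality = 2·Na + glucose + BUN/2.8
= 2·135 + 4.6 + 20/2.8
= 270 + 4.60 + 7.14
= 281.74 mOsm/kg ≈ 281.7 mOsm/kg
Osmolar gap = measured − calculated = 286 − 281.7 = 4.3 mOsm/kg

4.3 mOsm/kg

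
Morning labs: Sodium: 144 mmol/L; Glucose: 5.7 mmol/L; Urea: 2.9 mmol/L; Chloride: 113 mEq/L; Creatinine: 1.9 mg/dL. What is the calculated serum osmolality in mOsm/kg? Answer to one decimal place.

296.6 mOsm/kg

Calculated osmolality = 2·Na + glucose + urea
= 2·144 + 5.7 + 2.9
= 288 + 5.70 + 2.90
= 296.6 mOsm/kg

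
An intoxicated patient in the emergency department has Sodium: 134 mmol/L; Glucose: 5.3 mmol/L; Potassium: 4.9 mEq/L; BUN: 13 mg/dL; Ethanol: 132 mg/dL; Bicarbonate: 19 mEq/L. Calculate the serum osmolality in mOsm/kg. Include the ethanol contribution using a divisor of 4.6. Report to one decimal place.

306.6 mOsm/kg

Calculated osmolality = 2·Na + glucose + BUN/2.8 + ethanol/4.6
= 2·134 + 5.3 + 13/2.8 + 132/4.6
= 268 + 5.30 + 4.64 + 28.70
= 306.64 mOsm/kg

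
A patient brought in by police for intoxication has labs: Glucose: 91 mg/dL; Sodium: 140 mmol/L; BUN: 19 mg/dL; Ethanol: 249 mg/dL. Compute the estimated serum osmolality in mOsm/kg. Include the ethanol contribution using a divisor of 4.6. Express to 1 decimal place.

346.0 mOsm/kg

Calculated osmolality = 2·Na + glucose/18 + BUN/2.8 + ethanol/4.6
= 2·140 + 91/18 + 19/2.8 + 249/4.6
= 280 + 5.06 + 6.79 + 54.13
= 345.98 mOsm/kg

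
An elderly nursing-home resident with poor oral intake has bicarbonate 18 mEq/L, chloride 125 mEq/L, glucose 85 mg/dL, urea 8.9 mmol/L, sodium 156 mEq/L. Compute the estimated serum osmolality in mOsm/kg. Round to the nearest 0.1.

325.6 mOsm/kg

Calculated osmolality = 2·Na + glucose/18 + urea
= 2·156 + 85/18 + 8.9
= 312 + 4.72 + 8.90
= 325.62 mOsm/kg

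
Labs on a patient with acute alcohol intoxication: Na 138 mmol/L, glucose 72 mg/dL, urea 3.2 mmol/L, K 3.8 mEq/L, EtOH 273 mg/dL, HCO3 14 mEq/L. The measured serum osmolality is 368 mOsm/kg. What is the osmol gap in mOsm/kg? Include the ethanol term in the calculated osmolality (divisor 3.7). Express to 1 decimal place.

11.0 mOsm/kg

Calculated osmolality = 2·Na + glucose/18 + urea + ethanol/3.7
= 2·138 + 72/18 + 3.2 + 273/3.7
= 276 + 4 + 3.20 + 73.78
= 356.98 mOsm/kg ≈ 357.0 mOsm/kg
Osmolar gap = measured − calculated = 368 − 357.0 = 11.0 mOsm/kg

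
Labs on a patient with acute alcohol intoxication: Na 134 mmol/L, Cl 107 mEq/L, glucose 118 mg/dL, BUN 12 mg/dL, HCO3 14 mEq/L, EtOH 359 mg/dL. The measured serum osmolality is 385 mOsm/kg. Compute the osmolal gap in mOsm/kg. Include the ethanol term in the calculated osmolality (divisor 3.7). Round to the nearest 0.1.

9.1 mOsm/kg

Calculated osmolality = 2·Na + glucose/18 + BUN/2.8 + ethanol/3.7
= 2·134 + 118/18 + 12/2.8 + 359/3.7
= 268 + 6.56 + 4.29 + 97.03
= 375.88 mOsm/kg ≈ 375.9 mOsm/kg
Osmolar gap = measured − calculated = 385 − 375.9 = 9.1 mOsm/kg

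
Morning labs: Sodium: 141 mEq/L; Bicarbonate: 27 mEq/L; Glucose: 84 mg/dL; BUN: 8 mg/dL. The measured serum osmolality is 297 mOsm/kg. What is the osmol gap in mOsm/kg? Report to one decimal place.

Calculated osmolality = 2·Na + glucose/18 + BUN/2.8
= 2·141 + 84/18 + 8/2.8
= 282 + 4.67 + 2.86
= 289.53 mOsm/kg ≈ 289.5 mOsm/kg
Osmolar gap = measured − calculated = 297 − 289.5 = 7.5 mOsm/kg

7.5 mOsm/kg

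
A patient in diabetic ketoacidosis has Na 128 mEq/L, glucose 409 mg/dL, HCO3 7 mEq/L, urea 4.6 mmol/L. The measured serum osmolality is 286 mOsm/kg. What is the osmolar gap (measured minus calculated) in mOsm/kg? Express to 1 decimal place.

2.7 mOsm/kg

Calculated osmolality = 2·Na + glucose/18 + urea
= 2·128 + 409/18 + 4.6
= 256 + 22.72 + 4.60
= 283.32 mOsm/kg ≈ 283.3 mOsm/kg
Osmolar gap = measured − calculated = 286 − 283.3 = 2.7 mOsm/kg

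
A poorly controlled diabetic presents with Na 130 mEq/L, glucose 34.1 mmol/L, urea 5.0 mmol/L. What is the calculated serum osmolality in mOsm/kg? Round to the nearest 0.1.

299.1 mOsm/kg

Calculated osmolality = 2·Na + glucose + urea
= 2·130 + 34.1 + 5
= 260 + 34.10 + 5
= 299.1 mOsm/kg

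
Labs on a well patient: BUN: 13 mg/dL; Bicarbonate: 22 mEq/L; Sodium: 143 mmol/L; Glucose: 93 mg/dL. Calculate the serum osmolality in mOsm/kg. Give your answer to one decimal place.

Calculated osmolality = 2·Na + glucose/18 + BUN/2.8
= 2·143 + 93/18 + 13/2.8
= 286 + 5.17 + 4.64
= 295.81 mOsm/kg

295.8 mOsm/kg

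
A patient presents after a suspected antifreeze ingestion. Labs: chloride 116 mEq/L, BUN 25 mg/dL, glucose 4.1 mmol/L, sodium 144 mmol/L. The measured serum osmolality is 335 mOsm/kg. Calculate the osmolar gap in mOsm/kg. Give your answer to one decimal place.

Calculated osmolality = 2·Na + glucose + BUN/2.8
= 2·144 + 4.1 + 25/2.8
= 288 + 4.10 + 8.93
= 301.03 mOsm/kg ≈ 301.0 mOsm/kg
Osmolar gap = measured − calculated = 335 − 301.0 = 34.0 mOsm/kg

34.0 mOsm/kg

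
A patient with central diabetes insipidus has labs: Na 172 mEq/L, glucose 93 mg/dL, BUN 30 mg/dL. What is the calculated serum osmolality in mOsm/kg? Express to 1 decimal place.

Calculated osmolality = 2·Na + glucose/18 + BUN/2.8
= 2·172 + 93/18 + 30/2.8
= 344 + 5.17 + 10.71
= 359.88 mOsm/kg

359.9 mOsm/kg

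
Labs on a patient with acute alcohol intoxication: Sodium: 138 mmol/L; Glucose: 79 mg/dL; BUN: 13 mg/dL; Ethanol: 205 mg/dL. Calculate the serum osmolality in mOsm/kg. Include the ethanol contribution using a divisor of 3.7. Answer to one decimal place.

340.4 mOsm/kg

Calculated osmolality = 2·Na + glucose/18 + BUN/2.8 + ethanol/3.7
= 2·138 + 79/18 + 13/2.8 + 205/3.7
= 276 + 4.39 + 4.64 + 55.41
= 340.44 mOsm/kg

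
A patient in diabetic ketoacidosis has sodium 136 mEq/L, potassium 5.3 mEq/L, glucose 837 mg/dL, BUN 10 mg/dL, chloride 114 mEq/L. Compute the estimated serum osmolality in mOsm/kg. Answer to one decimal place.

Calculated osmolality = 2·Na + glucose/18 + BUN/2.8
= 2·136 + 837/18 + 10/2.8
= 272 + 46.50 + 3.57
= 322.07 mOsm/kg

322.1 mOsm/kg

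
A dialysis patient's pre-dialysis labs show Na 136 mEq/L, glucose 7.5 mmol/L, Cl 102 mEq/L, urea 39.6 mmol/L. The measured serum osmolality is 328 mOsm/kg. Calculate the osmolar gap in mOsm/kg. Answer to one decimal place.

8.9 mOsm/kg

Calculated osmolality = 2·Na + glucose + urea
= 2·136 + 7.5 + 39.6
= 272 + 7.50 + 39.60
= 319.1 mOsm/kg ≈ 319.1 mOsm/kg
Osmolar gap = measured − calculated = 328 − 319.1 = 8.9 mOsm/kg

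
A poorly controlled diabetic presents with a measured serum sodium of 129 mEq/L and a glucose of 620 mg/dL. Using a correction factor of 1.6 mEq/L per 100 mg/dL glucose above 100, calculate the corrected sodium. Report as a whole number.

137 mEq/L

Corrected Na = measured Na + 1.6 · (glucose − 100)/100
= 129 + 1.6 · (620 − 100)/100
= 129 + 8.3
= 137.3 mEq/L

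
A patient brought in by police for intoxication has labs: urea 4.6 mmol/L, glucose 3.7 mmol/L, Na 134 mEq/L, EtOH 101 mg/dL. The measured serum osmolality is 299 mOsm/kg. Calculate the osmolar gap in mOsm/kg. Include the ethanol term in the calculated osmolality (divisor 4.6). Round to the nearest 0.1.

Calculated osmolality = 2·Na + glucose + urea + ethanol/4.6
= 2·134 + 3.7 + 4.6 + 101/4.6
= 268 + 3.70 + 4.60 + 21.96
= 298.26 mOsm/kg ≈ 298.3 mOsm/kg
Osmolar gap = measured − calculated = 299 − 298.3 = 0.7 mOsm/kg

0.7 mOsm/kg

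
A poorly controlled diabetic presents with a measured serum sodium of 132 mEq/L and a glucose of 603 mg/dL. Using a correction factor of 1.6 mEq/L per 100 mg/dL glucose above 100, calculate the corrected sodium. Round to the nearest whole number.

140 mEq/L

Corrected Na = measured Na + 1.6 · (glucose − 100)/100
= 132 + 1.6 · (603 − 100)/100
= 132 + 8
= 140 mEq/L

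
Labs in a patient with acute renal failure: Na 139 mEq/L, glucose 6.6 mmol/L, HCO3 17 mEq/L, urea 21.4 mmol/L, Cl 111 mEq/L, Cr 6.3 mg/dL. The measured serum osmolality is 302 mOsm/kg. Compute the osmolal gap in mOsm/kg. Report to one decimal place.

Calculated osmolality = 2·Na + glucose + urea
= 2·139 + 6.6 + 21.4
= 278 + 6.60 + 21.40
= 306 mOsm/kg ≈ 306.0 mOsm/kg
Osmolar gap = measured − calculated = 302 − 306.0 = -4.0 mOsm/kg

-4.0 mOsm/kg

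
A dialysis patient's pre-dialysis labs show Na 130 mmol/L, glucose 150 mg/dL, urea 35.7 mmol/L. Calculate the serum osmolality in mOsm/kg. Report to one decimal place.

Calculated osmolality = 2·Na + glucose/18 + urea
= 2·130 + 150/18 + 35.7
= 260 + 8.33 + 35.70
= 304.03 mOsm/kg

304.0 mOsm/kg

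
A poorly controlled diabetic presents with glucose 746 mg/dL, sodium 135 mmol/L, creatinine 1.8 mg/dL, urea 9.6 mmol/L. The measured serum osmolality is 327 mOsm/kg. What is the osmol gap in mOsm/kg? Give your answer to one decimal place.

Calculated osmolality = 2·Na + glucose/18 + urea
= 2·135 + 746/18 + 9.6
= 270 + 41.44 + 9.60
= 321.04 mOsm/kg ≈ 321.0 mOsm/kg
Osmolar gap = measured − calculated = 327 − 321.0 = 6.0 mOsm/kg

6.0 mOsm/kg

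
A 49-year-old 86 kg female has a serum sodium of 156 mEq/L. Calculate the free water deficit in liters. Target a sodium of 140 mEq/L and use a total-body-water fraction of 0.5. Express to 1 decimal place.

4.9 L

TBW = 0.5 · 86 = 43 L
Free water deficit = TBW · (Na/140 − 1)
= 43 · (156/140 − 1)
= 43 · 0.1143
= 4.91 L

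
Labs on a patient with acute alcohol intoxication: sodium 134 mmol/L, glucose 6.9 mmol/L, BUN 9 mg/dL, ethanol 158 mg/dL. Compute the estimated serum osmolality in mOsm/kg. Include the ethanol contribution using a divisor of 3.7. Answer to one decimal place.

320.8 mOsm/kg

Calculated osmolality = 2·Na + glucose + BUN/2.8 + ethanol/3.7
= 2·134 + 6.9 + 9/2.8 + 158/3.7
= 268 + 6.90 + 3.21 + 42.70
= 320.81 mOsm/kg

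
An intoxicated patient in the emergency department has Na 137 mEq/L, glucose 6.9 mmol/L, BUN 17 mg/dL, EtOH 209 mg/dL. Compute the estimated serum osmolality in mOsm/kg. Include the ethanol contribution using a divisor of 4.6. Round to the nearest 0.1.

Calculated osmolality = 2·Na + glucose + BUN/2.8 + ethanol/4.6
= 2·137 + 6.9 + 17/2.8 + 209/4.6
= 274 + 6.90 + 6.07 + 45.43
= 332.4 mOsm/kg

332.4 mOsm/kg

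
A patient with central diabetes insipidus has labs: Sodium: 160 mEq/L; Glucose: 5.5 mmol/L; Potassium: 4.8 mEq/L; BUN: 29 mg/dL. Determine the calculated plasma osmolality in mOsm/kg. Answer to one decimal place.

Calculated osmolality = 2·Na + glucose + BUN/2.8
= 2·160 + 5.5 + 29/2.8
= 320 + 5.50 + 10.36
= 335.86 mOsm/kg

335.9 mOsm/kg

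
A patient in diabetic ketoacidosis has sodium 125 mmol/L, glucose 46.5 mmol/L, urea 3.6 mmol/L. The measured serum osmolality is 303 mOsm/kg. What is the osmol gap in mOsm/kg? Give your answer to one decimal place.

Calculated osmolality = 2·Na + glucose + urea
= 2·125 + 46.5 + 3.6
= 250 + 46.50 + 3.60
= 300.1 mOsm/kg ≈ 300.1 mOsm/kg
Osmolar gap = measured − calculated = 303 − 300.1 = 2.9 mOsm/kg

2.9 mOsm/kg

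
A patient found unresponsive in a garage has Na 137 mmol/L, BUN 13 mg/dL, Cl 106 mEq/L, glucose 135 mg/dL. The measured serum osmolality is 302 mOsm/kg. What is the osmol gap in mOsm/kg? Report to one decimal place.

15.9 mOsm/kg

Calculated osmolality = 2·Na + glucose/18 + BUN/2.8
= 2·137 + 135/18 + 13/2.8
= 274 + 7.50 + 4.64
= 286.14 mOsm/kg ≈ 286.1 mOsm/kg
Osmolar gap = measured − calculated = 302 − 286.1 = 15.9 mOsm/kg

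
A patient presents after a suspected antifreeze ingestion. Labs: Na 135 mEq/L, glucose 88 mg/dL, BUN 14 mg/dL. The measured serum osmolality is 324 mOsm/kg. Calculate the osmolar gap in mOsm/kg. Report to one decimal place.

44.1 mOsm/kg

Calculated osmolality = 2·Na + glucose/18 + BUN/2.8
= 2·135 + 88/18 + 14/2.8
= 270 + 4.89 + 5
= 279.89 mOsm/kg ≈ 279.9 mOsm/kg
Osmolar gap = measured − calculated = 324 − 279.9 = 44.1 mOsm/kg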